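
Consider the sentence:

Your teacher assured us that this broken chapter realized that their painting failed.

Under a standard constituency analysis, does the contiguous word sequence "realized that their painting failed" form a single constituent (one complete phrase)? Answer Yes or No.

Yes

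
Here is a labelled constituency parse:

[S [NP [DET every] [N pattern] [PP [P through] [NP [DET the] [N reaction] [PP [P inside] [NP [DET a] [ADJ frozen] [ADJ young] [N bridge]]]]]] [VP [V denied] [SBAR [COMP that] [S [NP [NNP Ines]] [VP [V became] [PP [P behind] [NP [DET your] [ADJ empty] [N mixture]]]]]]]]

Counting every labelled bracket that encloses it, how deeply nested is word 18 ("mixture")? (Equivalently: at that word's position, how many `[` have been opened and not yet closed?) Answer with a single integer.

8

Counting open brackets not yet closed at "mixture": [S [VP [SBAR [S [VP [PP [NP [N = 8.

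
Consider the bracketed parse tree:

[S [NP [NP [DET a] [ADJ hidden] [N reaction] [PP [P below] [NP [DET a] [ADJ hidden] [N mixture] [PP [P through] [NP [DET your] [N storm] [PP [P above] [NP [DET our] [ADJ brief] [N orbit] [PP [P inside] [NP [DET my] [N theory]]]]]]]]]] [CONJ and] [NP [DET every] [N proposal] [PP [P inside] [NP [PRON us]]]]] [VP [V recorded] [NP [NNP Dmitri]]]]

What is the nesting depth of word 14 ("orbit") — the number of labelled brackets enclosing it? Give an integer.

The word sits inside N, which is inside NP, inside PP, inside NP, inside PP, inside NP, inside PP, inside NP, inside NP, inside S — 10 brackets in all.

10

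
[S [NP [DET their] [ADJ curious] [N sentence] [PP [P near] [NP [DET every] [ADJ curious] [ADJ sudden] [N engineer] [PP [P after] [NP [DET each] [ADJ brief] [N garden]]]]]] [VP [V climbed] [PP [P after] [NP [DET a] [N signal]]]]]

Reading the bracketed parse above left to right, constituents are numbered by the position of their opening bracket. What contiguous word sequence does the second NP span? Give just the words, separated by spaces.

every curious sudden engineer after each brief garden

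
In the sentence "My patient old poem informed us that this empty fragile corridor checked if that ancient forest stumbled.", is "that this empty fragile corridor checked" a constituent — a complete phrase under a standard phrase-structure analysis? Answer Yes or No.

No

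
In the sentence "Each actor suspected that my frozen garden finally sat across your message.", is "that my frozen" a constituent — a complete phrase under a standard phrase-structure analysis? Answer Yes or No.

The smallest constituent containing the whole sequence is the subordinate clause [SBAR that my frozen garden finally sat across your message], but the sequence is only part of it — it straddles the boundary between complementizer "that" and clause "my frozen garden finally sat across your message".

No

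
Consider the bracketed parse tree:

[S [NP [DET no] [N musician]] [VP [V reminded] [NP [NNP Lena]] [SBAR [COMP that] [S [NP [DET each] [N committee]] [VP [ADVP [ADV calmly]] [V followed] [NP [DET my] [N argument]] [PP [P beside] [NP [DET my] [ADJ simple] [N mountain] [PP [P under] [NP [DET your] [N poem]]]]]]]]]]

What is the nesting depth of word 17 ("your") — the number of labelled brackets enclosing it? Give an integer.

The word sits inside DET, which is inside NP, inside PP, inside NP, inside PP, inside VP, inside S, inside SBAR, inside VP, inside S — 10 brackets in all.

10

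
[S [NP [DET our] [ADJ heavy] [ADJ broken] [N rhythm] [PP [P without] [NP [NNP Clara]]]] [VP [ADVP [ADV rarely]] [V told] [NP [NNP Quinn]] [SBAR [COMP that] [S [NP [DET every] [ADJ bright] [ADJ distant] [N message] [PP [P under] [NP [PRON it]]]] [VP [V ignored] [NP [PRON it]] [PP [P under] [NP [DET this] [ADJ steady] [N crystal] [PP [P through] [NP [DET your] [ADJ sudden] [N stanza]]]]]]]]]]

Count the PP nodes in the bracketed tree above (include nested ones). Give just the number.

4

Listing each PP by its span: [PP without Clara]; [PP under it]; [PP under this steady crystal through your sudden stanza]; [PP through your sudden stanza] — that makes 4.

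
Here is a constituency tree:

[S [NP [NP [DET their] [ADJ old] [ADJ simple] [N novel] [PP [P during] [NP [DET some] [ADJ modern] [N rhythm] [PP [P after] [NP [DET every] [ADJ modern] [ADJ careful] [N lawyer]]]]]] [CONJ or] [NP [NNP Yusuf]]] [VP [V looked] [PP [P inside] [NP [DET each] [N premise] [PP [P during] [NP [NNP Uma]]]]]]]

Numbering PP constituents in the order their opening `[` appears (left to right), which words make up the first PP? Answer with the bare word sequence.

during some modern rhythm after every modern careful lawyer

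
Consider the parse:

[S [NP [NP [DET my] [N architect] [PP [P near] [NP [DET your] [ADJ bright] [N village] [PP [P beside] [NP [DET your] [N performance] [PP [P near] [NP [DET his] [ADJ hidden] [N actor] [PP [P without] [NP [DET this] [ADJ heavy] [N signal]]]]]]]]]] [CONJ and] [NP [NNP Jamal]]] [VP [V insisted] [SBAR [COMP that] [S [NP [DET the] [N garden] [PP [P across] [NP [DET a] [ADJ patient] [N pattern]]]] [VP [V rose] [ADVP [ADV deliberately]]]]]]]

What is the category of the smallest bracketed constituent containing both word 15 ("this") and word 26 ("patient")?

S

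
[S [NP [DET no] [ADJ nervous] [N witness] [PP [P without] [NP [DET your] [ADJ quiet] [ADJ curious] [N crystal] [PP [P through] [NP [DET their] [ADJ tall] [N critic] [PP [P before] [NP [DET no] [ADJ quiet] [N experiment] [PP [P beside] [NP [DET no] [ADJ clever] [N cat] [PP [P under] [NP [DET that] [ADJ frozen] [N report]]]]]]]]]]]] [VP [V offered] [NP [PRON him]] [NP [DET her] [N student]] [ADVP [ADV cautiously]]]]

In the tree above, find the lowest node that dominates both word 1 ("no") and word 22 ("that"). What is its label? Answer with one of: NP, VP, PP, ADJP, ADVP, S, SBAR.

NP

The smallest bracket enclosing both words is [NP no nervous witness without your quiet curious crystal through their tall critic before no quiet experiment beside no clever cat under that frozen report], so the label is NP.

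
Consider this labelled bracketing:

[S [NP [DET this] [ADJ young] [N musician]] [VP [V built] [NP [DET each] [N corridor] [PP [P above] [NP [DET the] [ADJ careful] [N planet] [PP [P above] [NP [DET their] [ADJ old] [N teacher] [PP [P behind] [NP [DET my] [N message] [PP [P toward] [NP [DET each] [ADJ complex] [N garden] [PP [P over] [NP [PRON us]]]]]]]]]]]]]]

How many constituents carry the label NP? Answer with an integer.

7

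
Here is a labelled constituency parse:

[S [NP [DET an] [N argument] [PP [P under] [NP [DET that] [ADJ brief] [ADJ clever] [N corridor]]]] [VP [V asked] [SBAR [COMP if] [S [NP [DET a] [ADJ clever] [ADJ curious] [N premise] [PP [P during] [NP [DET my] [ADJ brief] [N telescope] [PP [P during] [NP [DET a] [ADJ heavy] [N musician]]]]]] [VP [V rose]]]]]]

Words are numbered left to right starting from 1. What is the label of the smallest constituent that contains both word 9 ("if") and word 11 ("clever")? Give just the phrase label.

The smallest bracket enclosing both words is [SBAR if a clever curious premise during my brief telescope during a heavy musician rose], so the label is SBAR.

SBAR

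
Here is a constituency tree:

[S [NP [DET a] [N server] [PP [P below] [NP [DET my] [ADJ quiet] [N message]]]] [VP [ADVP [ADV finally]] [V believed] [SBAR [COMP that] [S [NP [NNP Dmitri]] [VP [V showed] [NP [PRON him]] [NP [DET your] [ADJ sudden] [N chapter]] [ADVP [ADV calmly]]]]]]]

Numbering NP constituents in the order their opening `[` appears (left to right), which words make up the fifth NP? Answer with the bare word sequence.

Opening `[NP` markers occur at word positions 1, 4, 10, 12, 13; the fifth of these opens the constituent [NP your sudden chapter].

your sudden chapter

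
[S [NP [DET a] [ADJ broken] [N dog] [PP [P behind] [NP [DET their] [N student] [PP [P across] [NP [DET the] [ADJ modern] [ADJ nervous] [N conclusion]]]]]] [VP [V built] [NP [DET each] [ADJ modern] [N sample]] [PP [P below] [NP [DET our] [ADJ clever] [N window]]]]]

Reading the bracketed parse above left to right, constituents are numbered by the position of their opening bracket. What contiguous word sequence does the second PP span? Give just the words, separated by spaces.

Opening `[PP` markers occur at word positions 4, 7, 16; the second of these opens the constituent [PP across the modern nervous conclusion].

across the modern nervous conclusion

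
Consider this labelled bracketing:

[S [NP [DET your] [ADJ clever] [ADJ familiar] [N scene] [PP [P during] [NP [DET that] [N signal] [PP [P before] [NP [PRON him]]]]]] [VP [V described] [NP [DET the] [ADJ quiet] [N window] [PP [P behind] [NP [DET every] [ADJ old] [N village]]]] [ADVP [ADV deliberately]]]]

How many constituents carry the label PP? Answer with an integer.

3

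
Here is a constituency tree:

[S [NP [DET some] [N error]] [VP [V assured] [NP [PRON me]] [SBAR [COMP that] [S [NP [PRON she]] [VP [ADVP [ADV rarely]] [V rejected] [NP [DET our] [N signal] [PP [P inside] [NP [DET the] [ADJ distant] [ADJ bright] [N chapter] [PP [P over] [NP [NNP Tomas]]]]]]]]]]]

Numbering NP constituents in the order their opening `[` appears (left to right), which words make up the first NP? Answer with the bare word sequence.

some error

The NP opening brackets appear, in order, over: "some error"; "me"; "she"; "our signal inside the distant bright chapter over Tomas"; "the distant bright chapter over Tomas"; "Tomas". The first one spans "some error".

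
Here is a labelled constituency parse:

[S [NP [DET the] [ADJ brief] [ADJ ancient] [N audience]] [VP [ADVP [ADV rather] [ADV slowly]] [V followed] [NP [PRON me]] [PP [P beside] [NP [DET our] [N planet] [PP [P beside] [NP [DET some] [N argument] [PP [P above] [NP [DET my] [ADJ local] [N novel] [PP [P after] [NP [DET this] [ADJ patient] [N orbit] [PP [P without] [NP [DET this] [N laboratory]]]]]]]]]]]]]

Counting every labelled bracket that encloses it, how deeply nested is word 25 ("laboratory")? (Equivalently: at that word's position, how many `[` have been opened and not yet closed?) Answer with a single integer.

Path from the root down to the word: S → VP → PP → NP → PP → NP → PP → NP → PP → NP → PP → NP → N. That is 13 enclosing brackets.

13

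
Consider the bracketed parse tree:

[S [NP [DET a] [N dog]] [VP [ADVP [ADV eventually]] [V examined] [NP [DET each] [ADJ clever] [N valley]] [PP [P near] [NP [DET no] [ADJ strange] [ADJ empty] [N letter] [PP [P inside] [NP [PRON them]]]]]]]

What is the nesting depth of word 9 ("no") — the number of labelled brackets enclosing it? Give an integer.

The word sits inside DET, which is inside NP, inside PP, inside VP, inside S — 5 brackets in all.

5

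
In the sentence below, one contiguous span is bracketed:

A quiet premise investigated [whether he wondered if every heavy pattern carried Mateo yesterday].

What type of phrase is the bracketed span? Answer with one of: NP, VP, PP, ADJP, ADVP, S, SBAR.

SBAR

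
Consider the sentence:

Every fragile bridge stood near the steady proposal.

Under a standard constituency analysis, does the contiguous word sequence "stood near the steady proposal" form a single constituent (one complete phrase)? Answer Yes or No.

These words form the whole verb phrase headed by "stood", so yes — one constituent.

Yes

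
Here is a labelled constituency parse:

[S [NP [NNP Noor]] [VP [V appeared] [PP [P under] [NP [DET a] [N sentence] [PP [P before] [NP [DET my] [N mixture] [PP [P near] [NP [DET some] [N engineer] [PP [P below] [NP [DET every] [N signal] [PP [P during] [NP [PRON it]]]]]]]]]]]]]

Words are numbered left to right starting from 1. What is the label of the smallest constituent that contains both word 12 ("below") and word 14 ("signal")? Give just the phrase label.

Both words fall inside [PP below every signal during it] (words 12–16), and no smaller constituent contains them both. Label: PP.

PP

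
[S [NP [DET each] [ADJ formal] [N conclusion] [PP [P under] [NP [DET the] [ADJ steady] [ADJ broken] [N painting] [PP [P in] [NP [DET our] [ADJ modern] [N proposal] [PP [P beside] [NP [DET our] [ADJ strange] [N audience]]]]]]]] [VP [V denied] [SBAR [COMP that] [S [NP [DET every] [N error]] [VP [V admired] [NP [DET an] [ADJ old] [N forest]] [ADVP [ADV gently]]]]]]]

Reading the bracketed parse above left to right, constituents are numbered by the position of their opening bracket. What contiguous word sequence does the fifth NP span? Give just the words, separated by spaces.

The NP opening brackets appear, in order, over: "each formal conclusion under the steady broken painting in our modern proposal beside our strange audience"; "the steady broken painting in our modern proposal beside our strange audience"; "our modern proposal beside our strange audience"; "our strange audience"; "every error"; "an old forest". The fifth one spans "every error".

every error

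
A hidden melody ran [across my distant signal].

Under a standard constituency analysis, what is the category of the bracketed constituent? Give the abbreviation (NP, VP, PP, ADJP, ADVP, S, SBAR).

PP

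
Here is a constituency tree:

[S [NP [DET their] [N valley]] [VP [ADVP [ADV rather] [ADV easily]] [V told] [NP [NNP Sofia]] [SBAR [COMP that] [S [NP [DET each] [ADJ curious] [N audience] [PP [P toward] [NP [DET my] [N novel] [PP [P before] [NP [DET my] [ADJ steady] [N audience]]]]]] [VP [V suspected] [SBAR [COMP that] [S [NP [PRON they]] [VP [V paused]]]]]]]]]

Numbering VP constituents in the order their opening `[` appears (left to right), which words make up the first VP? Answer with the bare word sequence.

Opening `[VP` markers occur at word positions 3, 18, 21; the first of these opens the constituent [VP rather easily told Sofia that each curious audience toward my novel before my steady audience suspected that they paused].

rather easily told Sofia that each curious audience toward my novel before my steady audience suspected that they paused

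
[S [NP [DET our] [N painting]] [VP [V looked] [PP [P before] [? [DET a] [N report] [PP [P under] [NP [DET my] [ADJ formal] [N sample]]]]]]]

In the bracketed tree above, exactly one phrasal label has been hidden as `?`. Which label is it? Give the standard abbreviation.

NP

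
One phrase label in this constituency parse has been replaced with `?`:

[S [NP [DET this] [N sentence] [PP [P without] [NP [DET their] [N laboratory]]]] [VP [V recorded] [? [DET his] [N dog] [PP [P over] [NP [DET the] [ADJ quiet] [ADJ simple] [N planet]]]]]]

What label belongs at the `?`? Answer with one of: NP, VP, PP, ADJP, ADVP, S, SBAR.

Looking at what the `?` directly dominates — DET 'his', N 'dog', PP — this is a noun phrase (NP).

NP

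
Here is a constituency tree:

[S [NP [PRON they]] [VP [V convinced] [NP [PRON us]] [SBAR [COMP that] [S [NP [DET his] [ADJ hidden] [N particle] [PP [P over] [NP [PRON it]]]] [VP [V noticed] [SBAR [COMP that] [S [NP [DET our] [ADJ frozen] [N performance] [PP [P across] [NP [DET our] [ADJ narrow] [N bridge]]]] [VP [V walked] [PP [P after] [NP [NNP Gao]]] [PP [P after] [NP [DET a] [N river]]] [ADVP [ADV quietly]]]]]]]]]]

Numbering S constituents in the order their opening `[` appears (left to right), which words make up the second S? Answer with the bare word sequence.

Opening `[S` markers occur at word positions 1, 5, 12; the second of these opens the constituent [S his hidden particle over it noticed that our frozen performance across our narrow bridge walked after Gao after a river quietly].

his hidden particle over it noticed that our frozen performance across our narrow bridge walked after Gao after a river quietly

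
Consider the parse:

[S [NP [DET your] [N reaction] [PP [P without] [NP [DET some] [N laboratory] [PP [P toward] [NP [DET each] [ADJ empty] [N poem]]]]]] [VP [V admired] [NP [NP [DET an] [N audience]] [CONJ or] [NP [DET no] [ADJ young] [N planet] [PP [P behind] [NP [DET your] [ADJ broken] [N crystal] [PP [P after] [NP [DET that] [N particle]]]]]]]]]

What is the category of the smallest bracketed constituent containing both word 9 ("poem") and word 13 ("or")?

S

Both words fall inside [S your reaction without some laboratory toward each empty poem admired an audience or no young planet behind your broken crystal after that particle] (words 1–23), and no smaller constituent contains them both. Label: S.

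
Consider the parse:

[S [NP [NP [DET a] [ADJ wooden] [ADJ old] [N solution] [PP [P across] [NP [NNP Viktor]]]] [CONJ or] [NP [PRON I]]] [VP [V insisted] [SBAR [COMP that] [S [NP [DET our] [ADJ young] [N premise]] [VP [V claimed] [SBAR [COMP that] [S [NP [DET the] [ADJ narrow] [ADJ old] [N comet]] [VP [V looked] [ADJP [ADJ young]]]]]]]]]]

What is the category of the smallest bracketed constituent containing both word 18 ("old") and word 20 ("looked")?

S

The smallest bracket enclosing both words is [S the narrow old comet looked young], so the label is S.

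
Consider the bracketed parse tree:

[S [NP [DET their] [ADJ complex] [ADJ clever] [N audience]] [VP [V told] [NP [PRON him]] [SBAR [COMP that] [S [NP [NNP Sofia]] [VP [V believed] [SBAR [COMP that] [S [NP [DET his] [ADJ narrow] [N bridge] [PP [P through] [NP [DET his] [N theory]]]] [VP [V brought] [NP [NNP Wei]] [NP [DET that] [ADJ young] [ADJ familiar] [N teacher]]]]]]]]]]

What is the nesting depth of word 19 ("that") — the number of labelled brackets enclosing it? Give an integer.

The word sits inside DET, which is inside NP, inside VP, inside S, inside SBAR, inside VP, inside S, inside SBAR, inside VP, inside S — 10 brackets in all.

10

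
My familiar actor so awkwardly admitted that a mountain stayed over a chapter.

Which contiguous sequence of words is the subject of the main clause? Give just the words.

my familiar actor

"my familiar actor" is the NP that combines with the VP headed by "admitted" to form the main clause — the subject.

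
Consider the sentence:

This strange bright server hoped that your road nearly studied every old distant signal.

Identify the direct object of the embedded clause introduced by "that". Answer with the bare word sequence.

The verb of the embedded clause introduced by "that" is "studied"; its direct object is the NP "every old distant signal".

every old distant signal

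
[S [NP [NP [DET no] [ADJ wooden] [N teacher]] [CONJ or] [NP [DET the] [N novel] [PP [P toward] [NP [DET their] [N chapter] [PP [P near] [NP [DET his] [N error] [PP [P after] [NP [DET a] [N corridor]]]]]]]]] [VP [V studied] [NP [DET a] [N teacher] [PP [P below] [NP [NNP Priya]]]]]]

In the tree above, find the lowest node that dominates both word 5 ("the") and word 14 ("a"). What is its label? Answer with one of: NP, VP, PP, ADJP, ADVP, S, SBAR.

The smallest bracket enclosing both words is [NP the novel toward their chapter near his error after a corridor], so the label is NP.

NP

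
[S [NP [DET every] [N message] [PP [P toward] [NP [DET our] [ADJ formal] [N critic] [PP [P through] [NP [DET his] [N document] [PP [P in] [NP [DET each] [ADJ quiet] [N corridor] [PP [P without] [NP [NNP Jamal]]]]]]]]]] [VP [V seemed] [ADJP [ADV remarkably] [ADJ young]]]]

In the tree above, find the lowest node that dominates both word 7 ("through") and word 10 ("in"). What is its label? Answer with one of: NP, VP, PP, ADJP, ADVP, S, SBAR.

Word 7 lies under S → NP → PP → NP → PP → P; word 10 lies under S → NP → PP → NP → PP → NP → PP → P. The lowest shared node is the PP.

PP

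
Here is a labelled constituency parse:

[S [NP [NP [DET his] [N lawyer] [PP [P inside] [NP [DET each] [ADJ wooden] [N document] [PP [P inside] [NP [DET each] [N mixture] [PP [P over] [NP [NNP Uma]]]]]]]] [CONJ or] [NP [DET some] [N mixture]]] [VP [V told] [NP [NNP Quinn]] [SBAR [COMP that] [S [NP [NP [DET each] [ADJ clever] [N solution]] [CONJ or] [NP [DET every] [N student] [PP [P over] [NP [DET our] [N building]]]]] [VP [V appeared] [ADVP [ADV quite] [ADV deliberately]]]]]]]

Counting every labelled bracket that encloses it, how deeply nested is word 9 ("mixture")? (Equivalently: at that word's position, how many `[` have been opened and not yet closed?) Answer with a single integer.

8

The word sits inside N, which is inside NP, inside PP, inside NP, inside PP, inside NP, inside NP, inside S — 8 brackets in all.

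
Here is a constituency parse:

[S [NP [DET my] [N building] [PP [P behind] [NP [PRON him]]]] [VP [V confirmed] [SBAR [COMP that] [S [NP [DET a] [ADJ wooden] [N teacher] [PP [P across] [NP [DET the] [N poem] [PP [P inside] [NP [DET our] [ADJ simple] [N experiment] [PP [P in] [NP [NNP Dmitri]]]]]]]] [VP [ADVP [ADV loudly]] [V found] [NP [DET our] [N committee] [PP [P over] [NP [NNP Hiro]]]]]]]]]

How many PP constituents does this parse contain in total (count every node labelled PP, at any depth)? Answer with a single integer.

5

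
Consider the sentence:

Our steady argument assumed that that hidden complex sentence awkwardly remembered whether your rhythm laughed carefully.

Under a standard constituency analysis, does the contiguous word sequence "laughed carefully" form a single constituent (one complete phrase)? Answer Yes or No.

Yes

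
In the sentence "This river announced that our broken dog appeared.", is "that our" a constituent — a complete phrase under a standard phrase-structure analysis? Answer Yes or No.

No

"that" belongs to the complementizer "that" while "our" belongs to the clause "our broken dog appeared"; a span that runs across that boundary is not a single phrase.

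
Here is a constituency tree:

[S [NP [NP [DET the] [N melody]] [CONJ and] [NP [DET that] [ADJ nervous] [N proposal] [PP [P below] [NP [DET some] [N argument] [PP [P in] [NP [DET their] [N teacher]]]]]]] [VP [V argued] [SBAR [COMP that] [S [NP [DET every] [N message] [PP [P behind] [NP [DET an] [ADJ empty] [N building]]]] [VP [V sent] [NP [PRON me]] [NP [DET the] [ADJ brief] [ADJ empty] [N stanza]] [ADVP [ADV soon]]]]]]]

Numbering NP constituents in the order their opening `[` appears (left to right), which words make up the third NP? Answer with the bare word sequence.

In left-to-right order the NP constituents are "the melody and that nervous proposal below some argument in their teacher"; "the melody"; "that nervous proposal below some argument in their teacher"; "some argument in their teacher"; "their teacher"; "every message behind an empty building"; "an empty building"; "me"; "the brief empty stanza". Number 3 is "that nervous proposal below some argument in their teacher".

that nervous proposal below some argument in their teacher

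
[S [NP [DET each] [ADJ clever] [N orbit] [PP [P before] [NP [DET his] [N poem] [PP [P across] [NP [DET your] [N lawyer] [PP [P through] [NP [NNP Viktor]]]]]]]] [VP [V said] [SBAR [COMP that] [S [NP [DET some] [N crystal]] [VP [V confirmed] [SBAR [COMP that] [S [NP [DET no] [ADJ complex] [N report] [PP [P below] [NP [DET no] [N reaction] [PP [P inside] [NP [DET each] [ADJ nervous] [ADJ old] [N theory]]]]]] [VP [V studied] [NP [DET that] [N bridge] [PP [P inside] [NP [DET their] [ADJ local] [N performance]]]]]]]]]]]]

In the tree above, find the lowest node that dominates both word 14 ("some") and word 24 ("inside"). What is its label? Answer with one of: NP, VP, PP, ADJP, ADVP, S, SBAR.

Both words fall inside [S some crystal confirmed that no complex report below no reaction inside each nervous old theory studied that bridge inside their local performance] (words 14–35), and no smaller constituent contains them both. Label: S.

S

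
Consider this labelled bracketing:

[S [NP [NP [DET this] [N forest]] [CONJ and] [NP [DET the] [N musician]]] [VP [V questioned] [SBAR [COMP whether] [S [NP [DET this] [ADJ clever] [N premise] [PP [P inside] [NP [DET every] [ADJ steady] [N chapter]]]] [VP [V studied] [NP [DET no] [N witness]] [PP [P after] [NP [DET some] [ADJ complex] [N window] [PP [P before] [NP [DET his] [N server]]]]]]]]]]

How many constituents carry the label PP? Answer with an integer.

Listing each PP by its span: [PP inside every steady chapter]; [PP after some complex window before his server]; [PP before his server] — that makes 3.

3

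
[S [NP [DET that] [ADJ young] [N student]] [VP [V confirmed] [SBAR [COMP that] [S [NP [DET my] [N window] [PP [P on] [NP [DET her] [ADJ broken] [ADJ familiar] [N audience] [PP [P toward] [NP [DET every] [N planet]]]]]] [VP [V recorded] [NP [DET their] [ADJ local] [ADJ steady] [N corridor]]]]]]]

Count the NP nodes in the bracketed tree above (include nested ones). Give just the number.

5

The NP constituents are: [NP that young student]; [NP my window on her broken familiar audience toward every planet]; [NP her broken familiar audience toward every planet]; [NP every planet]; [NP their local steady corridor]. Total: 5.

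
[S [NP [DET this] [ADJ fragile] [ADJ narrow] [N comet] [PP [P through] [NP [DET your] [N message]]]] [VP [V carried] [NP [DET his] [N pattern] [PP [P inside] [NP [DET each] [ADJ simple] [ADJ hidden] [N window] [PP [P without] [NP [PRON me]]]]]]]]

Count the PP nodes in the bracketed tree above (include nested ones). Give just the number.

3

Scanning left to right, an opening `[PP` appears at word positions 5, 11, 16 — 3 in total.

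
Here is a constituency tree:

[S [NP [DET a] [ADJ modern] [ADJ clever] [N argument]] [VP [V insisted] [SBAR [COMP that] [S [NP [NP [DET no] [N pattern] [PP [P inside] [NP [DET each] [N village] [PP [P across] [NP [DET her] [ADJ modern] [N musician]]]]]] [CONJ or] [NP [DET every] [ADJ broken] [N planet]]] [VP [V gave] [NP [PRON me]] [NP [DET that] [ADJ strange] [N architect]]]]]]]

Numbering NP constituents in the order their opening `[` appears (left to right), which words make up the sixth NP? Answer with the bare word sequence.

The NP opening brackets appear, in order, over: "a modern clever argument"; "no pattern inside each village across her modern musician or every broken planet"; "no pattern inside each village across her modern musician"; "each village across her modern musician"; "her modern musician"; "every broken planet"; "me"; "that strange architect". The sixth one spans "every broken planet".

every broken planet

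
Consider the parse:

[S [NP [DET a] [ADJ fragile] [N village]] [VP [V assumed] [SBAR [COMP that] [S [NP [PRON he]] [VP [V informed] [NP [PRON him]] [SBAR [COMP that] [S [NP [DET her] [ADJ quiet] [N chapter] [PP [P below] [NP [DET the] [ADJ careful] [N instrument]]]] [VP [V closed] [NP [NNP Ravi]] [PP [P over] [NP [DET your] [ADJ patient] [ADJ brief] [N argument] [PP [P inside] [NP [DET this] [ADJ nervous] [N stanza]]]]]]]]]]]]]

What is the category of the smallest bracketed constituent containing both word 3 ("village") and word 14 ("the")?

S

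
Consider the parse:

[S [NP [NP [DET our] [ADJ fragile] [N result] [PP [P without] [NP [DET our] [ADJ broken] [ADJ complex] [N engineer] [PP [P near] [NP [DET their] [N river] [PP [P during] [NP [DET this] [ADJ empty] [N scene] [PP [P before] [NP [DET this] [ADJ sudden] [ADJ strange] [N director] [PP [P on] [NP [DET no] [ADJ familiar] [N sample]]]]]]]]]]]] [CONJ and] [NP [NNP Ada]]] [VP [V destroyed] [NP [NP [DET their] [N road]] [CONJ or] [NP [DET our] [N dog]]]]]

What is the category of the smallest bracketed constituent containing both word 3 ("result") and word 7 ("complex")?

Both words fall inside [NP our fragile result without our broken complex engineer near their river during this empty scene before this sudden strange director on no familiar sample] (words 1–24), and no smaller constituent contains them both. Label: NP.

NP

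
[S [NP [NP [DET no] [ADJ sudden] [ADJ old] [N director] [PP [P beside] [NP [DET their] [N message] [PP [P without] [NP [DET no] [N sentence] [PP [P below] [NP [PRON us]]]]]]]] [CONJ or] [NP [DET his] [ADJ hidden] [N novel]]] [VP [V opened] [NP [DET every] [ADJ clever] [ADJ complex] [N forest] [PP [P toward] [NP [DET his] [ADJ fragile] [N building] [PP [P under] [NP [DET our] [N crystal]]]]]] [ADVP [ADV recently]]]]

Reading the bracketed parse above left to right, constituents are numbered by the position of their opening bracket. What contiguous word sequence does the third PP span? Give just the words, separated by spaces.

below us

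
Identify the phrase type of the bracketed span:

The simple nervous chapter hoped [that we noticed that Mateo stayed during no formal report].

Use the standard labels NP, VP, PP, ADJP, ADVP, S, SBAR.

SBAR

The bracketed span "that we noticed that Mateo stayed during no formal report" is headed by "that", making it a subordinate clause (SBAR).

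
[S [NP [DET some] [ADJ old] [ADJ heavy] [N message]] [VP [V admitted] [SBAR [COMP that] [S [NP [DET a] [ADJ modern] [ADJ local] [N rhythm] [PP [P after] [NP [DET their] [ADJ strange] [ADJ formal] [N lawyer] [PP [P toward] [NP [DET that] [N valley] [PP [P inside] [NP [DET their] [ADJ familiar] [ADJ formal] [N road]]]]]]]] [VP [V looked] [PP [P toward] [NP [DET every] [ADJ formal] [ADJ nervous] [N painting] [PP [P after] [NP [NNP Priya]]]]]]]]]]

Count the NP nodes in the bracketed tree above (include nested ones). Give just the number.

7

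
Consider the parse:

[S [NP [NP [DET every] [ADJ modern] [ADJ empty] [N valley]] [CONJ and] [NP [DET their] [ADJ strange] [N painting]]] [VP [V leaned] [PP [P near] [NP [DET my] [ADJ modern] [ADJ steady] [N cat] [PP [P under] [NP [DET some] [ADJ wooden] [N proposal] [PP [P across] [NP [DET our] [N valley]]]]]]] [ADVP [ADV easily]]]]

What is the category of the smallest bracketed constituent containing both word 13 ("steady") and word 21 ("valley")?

NP

The smallest bracket enclosing both words is [NP my modern steady cat under some wooden proposal across our valley], so the label is NP.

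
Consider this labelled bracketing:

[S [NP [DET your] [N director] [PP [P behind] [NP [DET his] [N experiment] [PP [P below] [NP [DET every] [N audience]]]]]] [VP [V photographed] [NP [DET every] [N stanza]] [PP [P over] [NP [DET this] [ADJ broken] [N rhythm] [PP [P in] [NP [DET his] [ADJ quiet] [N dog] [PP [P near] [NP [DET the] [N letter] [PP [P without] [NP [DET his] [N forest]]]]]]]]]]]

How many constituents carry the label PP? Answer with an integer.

Scanning left to right, an opening `[PP` appears at word positions 3, 6, 12, 16, 20, 23 — 6 in total.

6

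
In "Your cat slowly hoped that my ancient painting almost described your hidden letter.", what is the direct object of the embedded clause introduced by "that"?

your hidden letter

"described" heads the VP of the embedded clause introduced by "that", and "your hidden letter" is its direct object.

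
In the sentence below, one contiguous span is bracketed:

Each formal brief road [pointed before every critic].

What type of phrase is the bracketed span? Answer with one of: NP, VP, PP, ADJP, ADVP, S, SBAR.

VP

The bracketed span "pointed before every critic" is headed by "pointed", making it a verb phrase (VP).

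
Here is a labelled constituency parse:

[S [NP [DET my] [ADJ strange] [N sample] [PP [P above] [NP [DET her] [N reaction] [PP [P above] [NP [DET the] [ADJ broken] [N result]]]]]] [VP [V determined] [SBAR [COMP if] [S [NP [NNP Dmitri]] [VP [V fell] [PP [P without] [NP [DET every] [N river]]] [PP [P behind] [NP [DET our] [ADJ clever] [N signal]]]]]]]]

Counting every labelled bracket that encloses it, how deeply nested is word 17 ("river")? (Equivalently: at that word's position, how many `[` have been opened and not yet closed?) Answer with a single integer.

The word sits inside N, which is inside NP, inside PP, inside VP, inside S, inside SBAR, inside VP, inside S — 8 brackets in all.

8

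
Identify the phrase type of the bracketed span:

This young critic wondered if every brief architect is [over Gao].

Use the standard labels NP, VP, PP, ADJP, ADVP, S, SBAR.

PP

The span is built around the preposition "over" — a prepositional phrase (PP).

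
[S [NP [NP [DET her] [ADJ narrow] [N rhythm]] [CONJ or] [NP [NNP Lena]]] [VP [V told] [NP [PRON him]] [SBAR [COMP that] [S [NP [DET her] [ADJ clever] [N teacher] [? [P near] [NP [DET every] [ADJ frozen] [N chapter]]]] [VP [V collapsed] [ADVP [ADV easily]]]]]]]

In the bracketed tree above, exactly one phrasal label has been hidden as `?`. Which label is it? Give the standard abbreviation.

PP

A constituent whose immediate children are P 'near', NP is a prepositional phrase: PP.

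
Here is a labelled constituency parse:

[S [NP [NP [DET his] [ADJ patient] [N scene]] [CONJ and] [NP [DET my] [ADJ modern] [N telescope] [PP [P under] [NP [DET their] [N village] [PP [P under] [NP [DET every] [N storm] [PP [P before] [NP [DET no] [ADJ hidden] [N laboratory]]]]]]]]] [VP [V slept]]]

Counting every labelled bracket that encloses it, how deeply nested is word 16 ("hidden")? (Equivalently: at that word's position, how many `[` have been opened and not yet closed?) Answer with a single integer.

10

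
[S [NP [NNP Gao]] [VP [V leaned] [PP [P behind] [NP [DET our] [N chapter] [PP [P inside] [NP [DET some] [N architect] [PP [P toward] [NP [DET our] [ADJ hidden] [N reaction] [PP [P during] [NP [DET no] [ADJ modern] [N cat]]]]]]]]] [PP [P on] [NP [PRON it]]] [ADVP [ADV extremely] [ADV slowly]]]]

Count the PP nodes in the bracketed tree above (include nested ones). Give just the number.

5

Listing each PP by its span: [PP behind our chapter inside some architect toward our hidden reaction during no modern cat]; [PP inside some architect toward our hidden reaction during no modern cat]; [PP toward our hidden reaction during no modern cat]; [PP during no modern cat]; [PP on it] — that makes 5.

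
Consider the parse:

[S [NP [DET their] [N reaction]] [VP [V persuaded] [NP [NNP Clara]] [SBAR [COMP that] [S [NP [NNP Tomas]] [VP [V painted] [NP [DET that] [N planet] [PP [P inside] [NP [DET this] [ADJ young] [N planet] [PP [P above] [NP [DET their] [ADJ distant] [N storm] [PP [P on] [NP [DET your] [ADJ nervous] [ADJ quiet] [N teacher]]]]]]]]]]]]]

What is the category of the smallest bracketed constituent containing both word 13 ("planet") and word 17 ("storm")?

The smallest bracket enclosing both words is [NP this young planet above their distant storm on your nervous quiet teacher], so the label is NP.

NP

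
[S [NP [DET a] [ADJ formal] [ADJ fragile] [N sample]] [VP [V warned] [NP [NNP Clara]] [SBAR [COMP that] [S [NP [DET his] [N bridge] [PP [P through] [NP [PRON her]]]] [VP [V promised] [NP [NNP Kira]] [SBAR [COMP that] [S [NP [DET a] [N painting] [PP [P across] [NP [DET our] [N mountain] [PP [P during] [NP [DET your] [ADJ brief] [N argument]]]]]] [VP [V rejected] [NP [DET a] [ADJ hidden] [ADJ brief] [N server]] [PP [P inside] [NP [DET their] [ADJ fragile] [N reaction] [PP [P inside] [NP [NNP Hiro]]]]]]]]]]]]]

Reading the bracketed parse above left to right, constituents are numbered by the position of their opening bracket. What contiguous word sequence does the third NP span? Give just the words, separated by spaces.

The NP opening brackets appear, in order, over: "a formal fragile sample"; "Clara"; "his bridge through her"; "her"; "Kira"; "a painting across our mountain during your brief argument"; "our mountain during your brief argument"; "your brief argument"; "a hidden brief server"; "their fragile reaction inside Hiro"; "Hiro". The third one spans "his bridge through her".

his bridge through her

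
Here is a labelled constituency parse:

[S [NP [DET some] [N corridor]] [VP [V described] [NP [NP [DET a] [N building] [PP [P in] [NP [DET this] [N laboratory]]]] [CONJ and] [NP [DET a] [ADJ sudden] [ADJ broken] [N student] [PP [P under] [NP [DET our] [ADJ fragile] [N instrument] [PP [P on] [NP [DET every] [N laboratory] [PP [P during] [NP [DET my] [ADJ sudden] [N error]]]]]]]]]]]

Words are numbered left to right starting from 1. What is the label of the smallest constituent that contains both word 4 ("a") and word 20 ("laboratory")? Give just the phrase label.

NP

Both words fall inside [NP a building in this laboratory and a sudden broken student under our fragile instrument on every laboratory during my sudden error] (words 4–24), and no smaller constituent contains them both. Label: NP.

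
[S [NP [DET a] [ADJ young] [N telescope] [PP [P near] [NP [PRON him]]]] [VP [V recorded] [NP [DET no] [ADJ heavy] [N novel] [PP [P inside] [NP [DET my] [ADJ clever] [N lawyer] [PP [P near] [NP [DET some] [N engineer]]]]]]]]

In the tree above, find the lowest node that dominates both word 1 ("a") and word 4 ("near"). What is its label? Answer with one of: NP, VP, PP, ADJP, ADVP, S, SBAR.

NP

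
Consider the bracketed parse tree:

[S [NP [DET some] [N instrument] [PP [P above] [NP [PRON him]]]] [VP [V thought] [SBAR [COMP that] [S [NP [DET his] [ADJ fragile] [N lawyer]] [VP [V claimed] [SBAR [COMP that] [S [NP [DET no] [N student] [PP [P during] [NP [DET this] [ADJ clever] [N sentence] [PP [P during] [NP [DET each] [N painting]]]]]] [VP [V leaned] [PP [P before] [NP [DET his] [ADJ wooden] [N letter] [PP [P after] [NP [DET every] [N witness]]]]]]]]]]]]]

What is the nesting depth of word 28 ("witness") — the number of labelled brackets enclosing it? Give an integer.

13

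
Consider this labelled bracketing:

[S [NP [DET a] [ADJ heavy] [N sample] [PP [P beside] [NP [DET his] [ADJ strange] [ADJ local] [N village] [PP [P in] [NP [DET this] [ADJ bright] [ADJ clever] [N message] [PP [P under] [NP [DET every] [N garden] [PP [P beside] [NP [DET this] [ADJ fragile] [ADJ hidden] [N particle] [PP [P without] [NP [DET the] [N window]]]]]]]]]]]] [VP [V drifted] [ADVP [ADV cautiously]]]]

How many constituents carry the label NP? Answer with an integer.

6

Scanning left to right, an opening `[NP` appears at word positions 1, 5, 10, 15, 18, 23 — 6 in total.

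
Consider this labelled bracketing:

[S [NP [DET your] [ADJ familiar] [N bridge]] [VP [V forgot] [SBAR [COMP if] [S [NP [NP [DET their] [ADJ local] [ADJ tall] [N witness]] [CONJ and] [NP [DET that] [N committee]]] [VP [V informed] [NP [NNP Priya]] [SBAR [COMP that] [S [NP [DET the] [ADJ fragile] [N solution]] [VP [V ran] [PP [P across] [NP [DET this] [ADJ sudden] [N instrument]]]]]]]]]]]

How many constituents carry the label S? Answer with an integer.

3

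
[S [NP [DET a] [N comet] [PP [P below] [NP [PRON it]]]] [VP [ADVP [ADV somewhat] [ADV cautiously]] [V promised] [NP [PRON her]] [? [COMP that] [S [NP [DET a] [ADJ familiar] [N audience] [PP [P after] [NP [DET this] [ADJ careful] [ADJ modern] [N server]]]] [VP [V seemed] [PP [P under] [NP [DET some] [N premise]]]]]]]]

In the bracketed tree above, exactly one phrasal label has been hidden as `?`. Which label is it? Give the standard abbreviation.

SBAR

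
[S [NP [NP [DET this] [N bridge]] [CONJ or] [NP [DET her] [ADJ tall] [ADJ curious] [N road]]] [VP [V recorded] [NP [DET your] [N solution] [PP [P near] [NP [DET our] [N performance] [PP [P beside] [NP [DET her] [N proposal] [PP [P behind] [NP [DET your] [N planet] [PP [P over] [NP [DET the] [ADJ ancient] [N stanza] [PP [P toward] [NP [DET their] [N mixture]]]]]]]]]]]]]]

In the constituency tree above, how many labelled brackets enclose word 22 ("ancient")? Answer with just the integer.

12

The word sits inside ADJ, which is inside NP, inside PP, inside NP, inside PP, inside NP, inside PP, inside NP, inside PP, inside NP, inside VP, inside S — 12 brackets in all.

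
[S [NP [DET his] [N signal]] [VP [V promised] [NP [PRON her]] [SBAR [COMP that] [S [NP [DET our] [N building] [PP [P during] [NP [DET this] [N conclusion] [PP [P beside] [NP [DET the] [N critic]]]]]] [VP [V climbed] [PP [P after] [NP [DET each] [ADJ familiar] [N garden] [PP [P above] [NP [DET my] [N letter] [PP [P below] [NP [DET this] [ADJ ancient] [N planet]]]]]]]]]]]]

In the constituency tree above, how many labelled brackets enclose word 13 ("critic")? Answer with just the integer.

Counting open brackets not yet closed at "critic": [S [VP [SBAR [S [NP [PP [NP [PP [NP [N = 10.

10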